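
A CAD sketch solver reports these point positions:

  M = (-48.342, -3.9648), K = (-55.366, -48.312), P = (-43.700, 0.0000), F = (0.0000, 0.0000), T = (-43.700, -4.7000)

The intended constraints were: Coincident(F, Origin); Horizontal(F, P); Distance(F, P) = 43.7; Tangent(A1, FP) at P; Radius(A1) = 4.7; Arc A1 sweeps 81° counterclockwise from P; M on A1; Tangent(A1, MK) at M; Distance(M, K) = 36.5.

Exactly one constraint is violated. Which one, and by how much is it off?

Distance(M, K) = 36.5 — off by 8.40.

F = (0.00, 0.00) ✓; F.y = 0.00, P.y = 0.00 ✓; |FP| = 43.70 ✓; ∠(TP, PF) = 90.00° ✓; |TP| = 4.700 ✓; bearing(T→M) − bearing(T→P) = 81.00° ✓; |TM| = 4.700 ✓; ∠(TM, MK) = 90.00° ✓; |MK| = 44.90 ✗.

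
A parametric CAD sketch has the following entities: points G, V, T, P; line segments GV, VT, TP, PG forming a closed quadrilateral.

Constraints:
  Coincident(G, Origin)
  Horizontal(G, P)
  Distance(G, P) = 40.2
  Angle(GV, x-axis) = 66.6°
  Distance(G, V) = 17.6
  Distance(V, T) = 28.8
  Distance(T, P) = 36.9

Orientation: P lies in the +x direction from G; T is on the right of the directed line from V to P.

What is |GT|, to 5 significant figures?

13.766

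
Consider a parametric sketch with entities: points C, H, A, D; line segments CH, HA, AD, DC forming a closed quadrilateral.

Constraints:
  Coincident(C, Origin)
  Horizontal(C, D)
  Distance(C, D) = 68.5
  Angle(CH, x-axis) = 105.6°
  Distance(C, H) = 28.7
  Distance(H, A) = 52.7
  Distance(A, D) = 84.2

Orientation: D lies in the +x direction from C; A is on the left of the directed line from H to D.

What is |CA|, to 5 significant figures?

74.227

Checks: CH at 105.6° ✓; |HA| = 52.70 ✓; |AD| = 84.20 ✓.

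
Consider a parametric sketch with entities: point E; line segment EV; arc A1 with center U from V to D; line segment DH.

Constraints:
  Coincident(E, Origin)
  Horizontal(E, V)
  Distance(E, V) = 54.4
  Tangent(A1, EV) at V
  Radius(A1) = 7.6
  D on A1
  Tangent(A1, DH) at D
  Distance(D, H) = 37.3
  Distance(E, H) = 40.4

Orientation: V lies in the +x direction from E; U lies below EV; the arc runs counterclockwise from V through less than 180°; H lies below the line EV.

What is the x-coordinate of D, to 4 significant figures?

48.50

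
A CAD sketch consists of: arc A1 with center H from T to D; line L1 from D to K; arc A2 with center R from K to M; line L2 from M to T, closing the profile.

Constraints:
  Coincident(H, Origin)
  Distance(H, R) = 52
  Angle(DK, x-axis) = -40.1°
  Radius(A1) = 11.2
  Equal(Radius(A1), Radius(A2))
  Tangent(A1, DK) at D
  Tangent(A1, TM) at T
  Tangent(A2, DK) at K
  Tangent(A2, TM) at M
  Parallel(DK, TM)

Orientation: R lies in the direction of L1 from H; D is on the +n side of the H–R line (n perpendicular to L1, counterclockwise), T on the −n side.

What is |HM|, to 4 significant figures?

53.19

Tangency of A1 to both parallel lines with radius 11.2 puts D and T at H ± 11.2·n: D = (7.214, 8.567), T = (-7.214, -8.567). Equal radii place K and M the same way about R: K = R + 11.2·n = (46.99, -24.93), M = R − 11.2·n = (32.56, -42.06). Then |HM| = |M − H| = 53.19.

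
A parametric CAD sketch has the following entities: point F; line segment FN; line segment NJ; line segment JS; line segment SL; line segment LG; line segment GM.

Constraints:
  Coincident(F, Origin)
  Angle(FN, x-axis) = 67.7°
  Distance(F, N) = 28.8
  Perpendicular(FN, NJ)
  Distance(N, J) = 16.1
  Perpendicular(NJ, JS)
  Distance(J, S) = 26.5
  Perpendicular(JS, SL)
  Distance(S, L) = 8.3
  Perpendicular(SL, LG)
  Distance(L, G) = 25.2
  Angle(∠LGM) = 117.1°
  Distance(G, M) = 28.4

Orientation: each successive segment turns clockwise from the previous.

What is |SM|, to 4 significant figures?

41.75

F is at the origin; FN runs at 67.7° with length 28.8, so N = (10.93, 26.65). FN ⟂ NJ, so NJ runs at -22.30°; with |NJ| = 16.1, J = (25.82, 20.54). NJ is perpendicular to JS, so JS runs at -112.3°; with |JS| = 26.5, S = (15.77, -3.981). JS is perpendicular to SL, so SL runs at 157.7°; with |SL| = 8.3, L = (8.089, -0.8318). SL is perpendicular to LG, so LG runs at 67.70°; with |LG| = 25.2, G = (17.65, 22.48). ∠LGM = 117.1° gives GM at 4.800° from the x-axis; with |GM| = 28.4, M = (45.95, 24.86). Then |SM| = |M − S| = 41.75.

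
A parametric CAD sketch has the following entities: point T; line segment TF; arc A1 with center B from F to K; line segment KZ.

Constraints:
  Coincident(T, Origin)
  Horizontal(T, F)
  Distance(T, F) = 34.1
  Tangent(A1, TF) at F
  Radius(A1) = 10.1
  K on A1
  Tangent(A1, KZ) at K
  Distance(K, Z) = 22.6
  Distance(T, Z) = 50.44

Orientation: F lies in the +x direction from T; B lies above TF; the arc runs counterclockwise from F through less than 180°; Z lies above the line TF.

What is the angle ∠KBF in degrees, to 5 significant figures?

108.33°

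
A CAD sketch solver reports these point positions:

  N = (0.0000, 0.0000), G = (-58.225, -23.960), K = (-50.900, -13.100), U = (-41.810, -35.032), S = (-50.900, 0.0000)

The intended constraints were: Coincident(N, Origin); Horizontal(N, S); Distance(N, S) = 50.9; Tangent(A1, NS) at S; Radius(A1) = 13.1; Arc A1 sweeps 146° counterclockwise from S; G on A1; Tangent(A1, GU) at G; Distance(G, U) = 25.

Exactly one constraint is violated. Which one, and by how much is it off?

Distance(G, U) = 25 — off by 5.20.

N = (0.00, 0.00) ✓; N.y = 0.00, S.y = 0.00 ✓; |NS| = 50.90 ✓; ∠(KS, SN) = 90.00° ✓; |KS| = 13.10 ✓; bearing(K→G) − bearing(K→S) = 146.0° ✓; |KG| = 13.10 ✓; ∠(KG, GU) = 90.00° ✓; |GU| = 19.80 ✗.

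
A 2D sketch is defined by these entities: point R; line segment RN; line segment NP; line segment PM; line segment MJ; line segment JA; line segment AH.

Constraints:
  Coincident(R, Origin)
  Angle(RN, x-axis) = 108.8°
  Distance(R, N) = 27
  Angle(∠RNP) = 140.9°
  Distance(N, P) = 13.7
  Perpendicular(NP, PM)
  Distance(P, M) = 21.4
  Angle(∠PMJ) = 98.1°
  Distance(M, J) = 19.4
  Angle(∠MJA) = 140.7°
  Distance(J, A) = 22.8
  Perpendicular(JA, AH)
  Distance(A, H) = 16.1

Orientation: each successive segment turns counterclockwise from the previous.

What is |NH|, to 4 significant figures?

16.73

R is at the origin; RN runs at 108.8° with length 27.0, so N = (-8.701, 25.56). ∠RNP = 140.9° gives NP at 147.9° from the x-axis; with |NP| = 13.7, P = (-20.31, 32.84). NP ⟂ PM, so PM runs at -122.1°; with |PM| = 21.4, M = (-31.68, 14.71). ∠PMJ = 98.1° gives MJ at -40.20° from the x-axis; with |MJ| = 19.4, J = (-16.86, 2.189). ∠MJA = 140.7° gives JA at -0.9000° from the x-axis; with |JA| = 22.8, A = (5.936, 1.831). JA is perpendicular to AH, so AH runs at 89.10°; with |AH| = 16.1, H = (6.189, 17.93). Then |NH| = |H − N| = 16.73.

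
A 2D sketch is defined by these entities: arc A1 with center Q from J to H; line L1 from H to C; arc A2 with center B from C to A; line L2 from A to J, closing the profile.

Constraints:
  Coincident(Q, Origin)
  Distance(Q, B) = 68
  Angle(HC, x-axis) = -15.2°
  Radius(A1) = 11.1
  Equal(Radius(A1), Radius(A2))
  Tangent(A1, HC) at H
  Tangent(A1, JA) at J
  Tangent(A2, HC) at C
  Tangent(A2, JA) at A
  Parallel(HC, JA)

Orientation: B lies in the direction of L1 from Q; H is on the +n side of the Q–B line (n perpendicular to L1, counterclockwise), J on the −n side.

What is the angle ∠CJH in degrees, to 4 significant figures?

71.92°

The slot axis is L1's direction at -15.2°, so u = (cos -15.2°, sin -15.2°) = (0.9650, -0.2622) and n = (−sin -15.2°, cos -15.2°) = (0.2622, 0.9650). Q is at the origin and B lies 68.0 along u from Q, so B = 68.0·u = (65.62, -17.83). Tangency of A1 to both parallel lines with radius 11.1 puts H and J at Q ± 11.1·n: H = (2.910, 10.71), J = (-2.910, -10.71). Equal radii place C and A the same way about B: C = B + 11.1·n = (68.53, -7.117), A = B − 11.1·n = (62.71, -28.54). Then cos ∠CJH = JC·JH / (|JC||JH|), giving 71.92°.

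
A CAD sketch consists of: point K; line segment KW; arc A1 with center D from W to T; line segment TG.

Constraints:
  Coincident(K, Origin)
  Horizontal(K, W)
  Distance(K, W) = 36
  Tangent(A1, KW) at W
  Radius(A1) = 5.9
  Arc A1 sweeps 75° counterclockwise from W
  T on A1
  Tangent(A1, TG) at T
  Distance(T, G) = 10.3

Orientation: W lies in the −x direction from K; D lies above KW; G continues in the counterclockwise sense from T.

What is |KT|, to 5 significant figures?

30.615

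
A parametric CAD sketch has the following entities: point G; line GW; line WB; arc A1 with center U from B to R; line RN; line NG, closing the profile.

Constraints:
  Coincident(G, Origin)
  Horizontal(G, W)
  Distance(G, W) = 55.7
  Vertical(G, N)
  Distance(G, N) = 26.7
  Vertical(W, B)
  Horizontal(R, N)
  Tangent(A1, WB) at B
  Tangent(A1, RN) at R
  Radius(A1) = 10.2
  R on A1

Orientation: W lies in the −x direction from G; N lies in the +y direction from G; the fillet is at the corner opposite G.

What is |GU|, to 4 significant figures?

48.40

G and N share the same x with |GN| = 26.7 and N on the +y side, so N = (0.000, 26.70). The virtual corner opposite G is at (-55.70, 26.70). A1 meets WB tangentially, so UB is at right angles to WB and tangency of A1 to RN means the radius UR is perpendicular to RN, with radius 10.2, so the center U sits 10.2 in from both sides at U = (-45.50, 16.50). Then |GU| = |U − G| = 48.40.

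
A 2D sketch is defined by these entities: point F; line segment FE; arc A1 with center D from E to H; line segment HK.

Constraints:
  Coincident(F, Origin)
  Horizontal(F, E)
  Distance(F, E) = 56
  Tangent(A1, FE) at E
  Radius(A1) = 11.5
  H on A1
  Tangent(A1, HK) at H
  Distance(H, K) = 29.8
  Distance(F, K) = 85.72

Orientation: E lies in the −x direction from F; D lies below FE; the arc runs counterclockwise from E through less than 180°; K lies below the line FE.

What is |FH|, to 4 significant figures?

66.84

Checks: F.y = 0.00, E.y = 0.00 ✓; |DH| = 11.50 ✓; ∠(DH, HK) = 90.00° ✓; |HK| = 29.80 ✓; |FK| = 85.72 ✓.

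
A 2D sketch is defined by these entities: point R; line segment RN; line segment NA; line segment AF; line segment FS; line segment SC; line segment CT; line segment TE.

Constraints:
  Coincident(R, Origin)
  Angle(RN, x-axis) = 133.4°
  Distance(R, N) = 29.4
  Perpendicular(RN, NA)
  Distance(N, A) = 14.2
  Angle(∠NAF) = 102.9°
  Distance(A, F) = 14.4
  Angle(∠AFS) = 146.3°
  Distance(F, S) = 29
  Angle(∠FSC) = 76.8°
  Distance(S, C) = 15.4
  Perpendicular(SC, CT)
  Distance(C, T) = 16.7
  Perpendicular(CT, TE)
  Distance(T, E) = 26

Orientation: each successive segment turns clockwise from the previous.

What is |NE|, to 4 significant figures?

41.73

R is at the origin; RN runs at 133.4° with length 29.4, so N = (-20.20, 21.36). RN ⟂ NA, so NA runs at 43.40°; with |NA| = 14.2, A = (-9.883, 31.12). ∠NAF = 102.9° gives AF at -33.70° from the x-axis; with |AF| = 14.4, F = (2.097, 23.13). ∠AFS = 146.3° gives FS at -67.40° from the x-axis; with |FS| = 29.0, S = (13.24, -3.645). ∠FSC = 76.8° gives SC at -170.6° from the x-axis; with |SC| = 15.4, C = (-1.952, -6.160). SC ⟂ CT, so CT runs at 99.40°; with |CT| = 16.7, T = (-4.679, 10.32). CT ⟂ TE, so TE runs at 9.400°; with |TE| = 26.0, E = (20.97, 14.56). Then |NE| = |E − N| = 41.73.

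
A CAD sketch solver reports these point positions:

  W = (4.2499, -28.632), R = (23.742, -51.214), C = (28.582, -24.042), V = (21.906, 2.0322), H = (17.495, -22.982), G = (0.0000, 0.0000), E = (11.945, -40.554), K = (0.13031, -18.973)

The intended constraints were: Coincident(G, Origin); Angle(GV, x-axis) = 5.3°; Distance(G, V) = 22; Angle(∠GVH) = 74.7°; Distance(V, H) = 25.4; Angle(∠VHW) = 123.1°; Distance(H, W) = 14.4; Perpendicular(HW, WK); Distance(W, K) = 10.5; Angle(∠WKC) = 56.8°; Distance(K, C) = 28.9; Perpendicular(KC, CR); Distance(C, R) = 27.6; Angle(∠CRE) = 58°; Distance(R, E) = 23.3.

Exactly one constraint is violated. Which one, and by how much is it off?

Distance(R, E) = 23.3 — off by 7.40.

G = (0.00, 0.00) ✓; GV at 5.300° ✓; |GV| = 22.00 ✓; ∠GVH = 74.70° ✓; |VH| = 25.40 ✓; ∠VHW = 123.1° ✓; |HW| = 14.40 ✓; ∠(HW, WK) = 90.00° ✓; |WK| = 10.50 ✓; ∠WKC = 56.80° ✓; |KC| = 28.90 ✓; ∠(KC, CR) = 90.00° ✓; |CR| = 27.60 ✓; ∠CRE = 58.00° ✓; |RE| = 15.90 ✗.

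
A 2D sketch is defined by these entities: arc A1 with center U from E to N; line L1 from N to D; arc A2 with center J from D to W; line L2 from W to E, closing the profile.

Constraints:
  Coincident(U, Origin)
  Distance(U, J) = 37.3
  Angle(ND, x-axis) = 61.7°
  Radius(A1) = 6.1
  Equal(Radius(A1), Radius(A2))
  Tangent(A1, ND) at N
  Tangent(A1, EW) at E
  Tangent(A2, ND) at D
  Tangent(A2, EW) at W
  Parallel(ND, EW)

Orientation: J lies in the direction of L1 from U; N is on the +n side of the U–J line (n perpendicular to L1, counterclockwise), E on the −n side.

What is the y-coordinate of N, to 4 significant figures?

2.892

The slot axis is L1's direction at 61.7°, so u = (cos 61.7°, sin 61.7°) = (0.4741, 0.8805) and n = (−sin 61.7°, cos 61.7°) = (-0.8805, 0.4741). U is at the origin and J lies 37.3 along u from U, so J = 37.3·u = (17.68, 32.84). Tangency of A1 to both parallel lines with radius 6.1 puts N and E at U ± 6.1·n: N = (-5.371, 2.892), E = (5.371, -2.892). So N.y = 2.892.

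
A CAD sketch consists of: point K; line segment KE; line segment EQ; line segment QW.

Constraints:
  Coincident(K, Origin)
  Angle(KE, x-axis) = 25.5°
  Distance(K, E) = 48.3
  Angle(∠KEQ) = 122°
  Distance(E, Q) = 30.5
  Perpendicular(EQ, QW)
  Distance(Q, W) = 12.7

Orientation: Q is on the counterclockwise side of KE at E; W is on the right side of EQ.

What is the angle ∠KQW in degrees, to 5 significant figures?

126.14°

∠KEQ = 122.0°, so EQ runs at 25.5° + (180° − 122.0°) = 83.500° from the x-axis; with |EQ| = 30.5, Q = E + 30.5·(cos 83.500°, sin 83.500°) = (47.048, 51.098). The perpendicularity gives QW at right angles to EQ; with |QW| = 12.7 on the right of EQ, W = Q + 12.7·(0.99357, -0.11320) = (59.666, 49.660). Then cos ∠KQW = QK·QW / (|QK||QW|), giving 126.14°.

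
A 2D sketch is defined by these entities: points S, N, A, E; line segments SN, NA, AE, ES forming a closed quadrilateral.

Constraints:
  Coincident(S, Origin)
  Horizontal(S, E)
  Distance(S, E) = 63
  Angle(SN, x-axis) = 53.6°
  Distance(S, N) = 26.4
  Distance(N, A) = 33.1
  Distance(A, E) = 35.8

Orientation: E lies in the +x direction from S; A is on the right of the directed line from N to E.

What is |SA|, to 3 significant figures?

29.9

Checks: SN at 53.60° ✓; |NA| = 33.10 ✓; |AE| = 35.80 ✓.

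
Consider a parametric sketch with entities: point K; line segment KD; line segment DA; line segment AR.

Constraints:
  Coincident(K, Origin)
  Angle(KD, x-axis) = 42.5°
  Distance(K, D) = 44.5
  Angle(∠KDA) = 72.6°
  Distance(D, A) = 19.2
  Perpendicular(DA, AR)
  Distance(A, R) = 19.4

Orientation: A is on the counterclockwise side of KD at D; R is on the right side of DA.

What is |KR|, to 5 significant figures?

62.144

K is at the origin; KD runs at 42.5° with length 44.5, so D = 44.5·(cos 42.5°, sin 42.5°) = (32.809, 30.064). ∠KDA = 72.6°, so DA runs at 42.5° + (180° − 72.6°) = 149.90° from the x-axis; with |DA| = 19.2, A = D + 19.2·(cos 149.90°, sin 149.90°) = (16.198, 39.693). DA is perpendicular to AR; with |AR| = 19.4 on the right of DA, R = A + 19.4·(0.50151, 0.86515) = (25.927, 56.477). Then |KR| = |R − K| = 62.144.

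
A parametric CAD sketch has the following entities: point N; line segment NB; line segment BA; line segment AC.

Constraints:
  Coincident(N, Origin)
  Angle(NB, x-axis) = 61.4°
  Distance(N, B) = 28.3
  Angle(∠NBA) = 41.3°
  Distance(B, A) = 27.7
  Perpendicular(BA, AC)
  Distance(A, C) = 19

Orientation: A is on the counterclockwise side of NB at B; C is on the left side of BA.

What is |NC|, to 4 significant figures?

6.447

N is at the origin; NB runs at 61.4° with length 28.3, so B = 28.3·(cos 61.4°, sin 61.4°) = (13.55, 24.85). ∠NBA = 41.3°, so BA runs at 61.4° + (180° − 41.3°) = 200.1° from the x-axis; with |BA| = 27.7, A = B + 27.7·(cos 200.1°, sin 200.1°) = (-12.47, 15.33). BA ⟂ AC; with |AC| = 19.0 on the left of BA, C = A + 19.0·(0.3437, -0.9391) = (-5.936, -2.515). Then |NC| = |C − N| = 6.447.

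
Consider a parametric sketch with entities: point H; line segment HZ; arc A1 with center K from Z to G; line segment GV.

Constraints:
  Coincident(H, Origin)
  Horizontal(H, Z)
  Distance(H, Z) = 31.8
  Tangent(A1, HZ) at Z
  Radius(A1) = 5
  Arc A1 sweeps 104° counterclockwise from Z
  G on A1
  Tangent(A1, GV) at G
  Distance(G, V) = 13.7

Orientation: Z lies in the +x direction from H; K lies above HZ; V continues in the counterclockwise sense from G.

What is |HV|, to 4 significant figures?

38.62

H is at the origin; HZ is horizontal with |HZ| = 31.8 and Z on the +x side, so Z = (31.80, 0.000). Since A1 is tangent to HZ there, KZ ⟂ HZ, so K = Z + (0, 5) = (31.80, 5.000). On A1, Z sits at bearing -90° from K; a 104° counterclockwise sweep puts G at bearing 14°, so G = K + 5.0·(cos 14°, sin 14°) = (36.65, 6.210). The tangent condition forces KG to be normal to GV, so GV runs along (−sin 14°, cos 14°); with |GV| = 13.7, V = (33.34, 19.50). Then |HV| = |V − H| = 38.62.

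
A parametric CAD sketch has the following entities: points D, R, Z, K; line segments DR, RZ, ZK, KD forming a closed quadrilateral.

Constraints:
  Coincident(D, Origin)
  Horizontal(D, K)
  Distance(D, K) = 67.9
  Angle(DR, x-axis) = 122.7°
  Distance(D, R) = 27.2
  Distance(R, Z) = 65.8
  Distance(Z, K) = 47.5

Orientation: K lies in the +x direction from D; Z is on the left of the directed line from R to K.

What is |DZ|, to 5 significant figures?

64.453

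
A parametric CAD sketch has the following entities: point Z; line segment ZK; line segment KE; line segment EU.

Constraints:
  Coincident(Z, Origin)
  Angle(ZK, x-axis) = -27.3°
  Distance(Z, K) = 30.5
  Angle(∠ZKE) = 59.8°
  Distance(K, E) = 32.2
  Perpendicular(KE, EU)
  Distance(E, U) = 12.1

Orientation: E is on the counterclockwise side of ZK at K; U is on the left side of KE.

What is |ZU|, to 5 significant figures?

22.080

∠ZKE = 59.8°, so KE runs at -27.3° + (180° − 59.8°) = 92.900° from the x-axis; with |KE| = 32.2, E = K + 32.2·(cos 92.900°, sin 92.900°) = (25.474, 18.170). KE is perpendicular to EU; with |EU| = 12.1 on the left of KE, U = E + 12.1·(-0.99872, -0.050593) = (13.389, 17.558). Then |ZU| = |U − Z| = 22.080.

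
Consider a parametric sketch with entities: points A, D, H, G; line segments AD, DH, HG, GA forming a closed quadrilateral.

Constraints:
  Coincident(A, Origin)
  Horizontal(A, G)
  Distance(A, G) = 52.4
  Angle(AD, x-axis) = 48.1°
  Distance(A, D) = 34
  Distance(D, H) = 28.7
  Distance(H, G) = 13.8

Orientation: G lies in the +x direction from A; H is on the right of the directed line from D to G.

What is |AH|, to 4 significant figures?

38.71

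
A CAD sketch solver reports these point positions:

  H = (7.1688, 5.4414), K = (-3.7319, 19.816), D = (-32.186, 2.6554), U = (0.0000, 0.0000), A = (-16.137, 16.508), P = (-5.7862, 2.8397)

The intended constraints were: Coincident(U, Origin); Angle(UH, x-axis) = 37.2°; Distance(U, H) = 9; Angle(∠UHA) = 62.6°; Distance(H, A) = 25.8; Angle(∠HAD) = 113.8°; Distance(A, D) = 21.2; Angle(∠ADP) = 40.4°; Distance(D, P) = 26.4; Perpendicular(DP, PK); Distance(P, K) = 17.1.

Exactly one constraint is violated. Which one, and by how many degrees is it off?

Perpendicular(DP, PK) — off by 7.30°.

U = (0.00, 0.00) ✓; UH at 37.20° ✓; |UH| = 9.000 ✓; ∠UHA = 62.60° ✓; |HA| = 25.80 ✓; ∠HAD = 113.8° ✓; |AD| = 21.20 ✓; ∠ADP = 40.40° ✓; |DP| = 26.40 ✓; ∠(DP, PK) = 82.70° ✗; |PK| = 17.10 ✓.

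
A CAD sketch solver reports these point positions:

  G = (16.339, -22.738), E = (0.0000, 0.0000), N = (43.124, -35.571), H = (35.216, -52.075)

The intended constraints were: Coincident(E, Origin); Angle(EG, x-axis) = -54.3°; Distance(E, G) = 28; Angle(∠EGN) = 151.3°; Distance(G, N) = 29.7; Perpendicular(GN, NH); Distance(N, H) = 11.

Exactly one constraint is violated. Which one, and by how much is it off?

Distance(N, H) = 11 — off by 7.30.

E = (0.00, 0.00) ✓; EG at -54.30° ✓; |EG| = 28.00 ✓; ∠EGN = 151.3° ✓; |GN| = 29.70 ✓; ∠(GN, NH) = 90.00° ✓; |NH| = 18.30 ✗.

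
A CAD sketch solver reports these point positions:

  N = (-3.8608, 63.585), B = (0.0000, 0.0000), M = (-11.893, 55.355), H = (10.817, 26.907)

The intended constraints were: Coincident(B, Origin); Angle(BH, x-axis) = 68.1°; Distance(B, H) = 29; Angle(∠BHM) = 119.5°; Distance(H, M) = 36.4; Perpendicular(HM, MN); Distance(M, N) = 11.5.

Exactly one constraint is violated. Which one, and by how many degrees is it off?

Perpendicular(HM, MN) — off by 7.10°.

B = (0.00, 0.00) ✓; BH at 68.10° ✓; |BH| = 29.00 ✓; ∠BHM = 119.5° ✓; |HM| = 36.40 ✓; ∠(HM, MN) = 82.90° ✗; |MN| = 11.50 ✓.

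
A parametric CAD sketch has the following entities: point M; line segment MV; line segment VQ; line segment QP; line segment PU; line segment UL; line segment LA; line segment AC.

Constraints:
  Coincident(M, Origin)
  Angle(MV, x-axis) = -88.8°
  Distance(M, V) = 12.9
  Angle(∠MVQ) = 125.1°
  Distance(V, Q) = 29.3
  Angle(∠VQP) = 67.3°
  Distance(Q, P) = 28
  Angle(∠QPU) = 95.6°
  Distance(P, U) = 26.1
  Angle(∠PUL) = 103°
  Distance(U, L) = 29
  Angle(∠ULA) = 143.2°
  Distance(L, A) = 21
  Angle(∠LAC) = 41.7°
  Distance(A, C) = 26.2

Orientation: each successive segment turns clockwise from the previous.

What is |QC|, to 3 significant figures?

19.6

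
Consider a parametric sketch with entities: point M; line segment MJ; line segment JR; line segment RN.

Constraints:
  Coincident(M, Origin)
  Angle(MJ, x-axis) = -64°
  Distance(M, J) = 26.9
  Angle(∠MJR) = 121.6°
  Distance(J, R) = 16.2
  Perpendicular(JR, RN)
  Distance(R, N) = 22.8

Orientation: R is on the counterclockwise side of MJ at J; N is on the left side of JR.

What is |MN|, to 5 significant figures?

30.295

M is at the origin; MJ runs at -64.0° with length 26.9, so J = 26.9·(cos -64.0°, sin -64.0°) = (11.792, -24.178). ∠MJR = 121.6°, so JR runs at -64.0° + (180° − 121.6°) = -5.6000° from the x-axis; with |JR| = 16.2, R = J + 16.2·(cos -5.6000°, sin -5.6000°) = (27.915, -25.758). JR ⟂ RN; with |RN| = 22.8 on the left of JR, N = R + 22.8·(0.097583, 0.99523) = (30.140, -3.0672). Then |MN| = |N − M| = 30.295.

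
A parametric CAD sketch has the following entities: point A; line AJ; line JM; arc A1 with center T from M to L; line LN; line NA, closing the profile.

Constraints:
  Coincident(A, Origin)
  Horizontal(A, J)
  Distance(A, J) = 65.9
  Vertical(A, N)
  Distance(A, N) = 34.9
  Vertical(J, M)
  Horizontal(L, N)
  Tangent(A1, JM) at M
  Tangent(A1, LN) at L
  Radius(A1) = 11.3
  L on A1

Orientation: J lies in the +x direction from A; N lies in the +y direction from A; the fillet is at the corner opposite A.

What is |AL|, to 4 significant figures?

64.80

A is at the origin; AJ is horizontal with |AJ| = 65.9 and J on the +x side, so J = (65.90, 0.000). AN is vertical with |AN| = 34.9 and N on the +y side, so N = (0.000, 34.90). The virtual corner opposite A is at (65.90, 34.90). A1 meets JM tangentially, so TM is at right angles to JM and since A1 is tangent to LN there, TL ⟂ LN, with radius 11.3, so the center T sits 11.3 in from both sides at T = (54.60, 23.60). That places the tangent points at M = (65.90, 23.60) on JM and L = (54.60, 34.90) on LN. Then |AL| = |L − A| = 64.80.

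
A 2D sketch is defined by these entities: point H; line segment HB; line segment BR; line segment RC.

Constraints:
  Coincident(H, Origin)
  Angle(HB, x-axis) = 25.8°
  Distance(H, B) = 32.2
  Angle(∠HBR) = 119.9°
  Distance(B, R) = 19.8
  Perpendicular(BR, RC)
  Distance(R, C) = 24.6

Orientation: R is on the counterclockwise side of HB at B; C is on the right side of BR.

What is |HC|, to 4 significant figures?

63.58

H is at the origin; HB runs at 25.8° with length 32.2, so B = 32.2·(cos 25.8°, sin 25.8°) = (28.99, 14.01). ∠HBR = 119.9°, so BR runs at 25.8° + (180° − 119.9°) = 85.90° from the x-axis; with |BR| = 19.8, R = B + 19.8·(cos 85.90°, sin 85.90°) = (30.41, 33.76). The perpendicularity gives RC at right angles to BR; with |RC| = 24.6 on the right of BR, C = R + 24.6·(0.9974, -0.07150) = (54.94, 32.00). Then |HC| = |C − H| = 63.58.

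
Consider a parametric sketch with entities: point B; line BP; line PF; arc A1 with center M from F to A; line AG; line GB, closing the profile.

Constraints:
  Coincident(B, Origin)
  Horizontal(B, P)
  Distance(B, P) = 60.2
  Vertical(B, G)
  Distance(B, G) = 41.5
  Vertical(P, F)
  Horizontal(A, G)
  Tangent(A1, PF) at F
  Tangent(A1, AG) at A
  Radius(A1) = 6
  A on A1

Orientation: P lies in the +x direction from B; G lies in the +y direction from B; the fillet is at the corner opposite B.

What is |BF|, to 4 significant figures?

69.89

B is at the origin; B and P share the same y with |BP| = 60.2 and P on the +x side, so P = (60.20, 0.000). B and G share the same x with |BG| = 41.5 and G on the +y side, so G = (0.000, 41.50). The virtual corner opposite B is at (60.20, 41.50). Tangency of A1 to PF means the radius MF is perpendicular to PF and tangency of A1 to AG means the radius MA is perpendicular to AG, with radius 6.0, so the center M sits 6.0 in from both sides at M = (54.20, 35.50). That places the tangent points at F = (60.20, 35.50) on PF and A = (54.20, 41.50) on AG. Then |BF| = |F − B| = 69.89.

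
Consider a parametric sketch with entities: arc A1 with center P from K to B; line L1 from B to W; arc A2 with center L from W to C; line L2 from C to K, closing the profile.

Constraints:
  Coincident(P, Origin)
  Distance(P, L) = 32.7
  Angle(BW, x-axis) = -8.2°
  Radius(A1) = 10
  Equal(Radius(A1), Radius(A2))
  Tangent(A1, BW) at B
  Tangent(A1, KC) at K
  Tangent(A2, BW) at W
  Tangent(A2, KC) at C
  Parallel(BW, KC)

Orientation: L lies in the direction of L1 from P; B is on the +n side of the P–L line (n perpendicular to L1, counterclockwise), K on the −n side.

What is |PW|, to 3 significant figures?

34.2

The slot axis is L1's direction at -8.2°, so u = (cos -8.2°, sin -8.2°) = (0.990, -0.143) and n = (−sin -8.2°, cos -8.2°) = (0.143, 0.990). P is at the origin and L lies 32.7 along u from P, so L = 32.7·u = (32.4, -4.66). Tangency of A1 to both parallel lines with radius 10.0 puts B and K at P ± 10.0·n: B = (1.43, 9.90), K = (-1.43, -9.90). Equal radii place W and C the same way about L: W = L + 10.0·n = (33.8, 5.23), C = L − 10.0·n = (30.9, -14.6). Then |PW| = |W − P| = 34.2.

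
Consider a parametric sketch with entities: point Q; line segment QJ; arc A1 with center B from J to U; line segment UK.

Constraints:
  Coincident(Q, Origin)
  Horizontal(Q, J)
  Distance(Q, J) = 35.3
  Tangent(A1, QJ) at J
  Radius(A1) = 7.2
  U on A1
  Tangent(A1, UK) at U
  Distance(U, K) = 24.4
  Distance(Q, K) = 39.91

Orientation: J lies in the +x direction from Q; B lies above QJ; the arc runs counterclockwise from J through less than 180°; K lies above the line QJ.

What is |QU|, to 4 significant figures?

42.54

Checks: |BU| = 7.200 ✓; ∠(BU, UK) = 90.00° ✓; |UK| = 24.40 ✓; |QK| = 39.91 ✓.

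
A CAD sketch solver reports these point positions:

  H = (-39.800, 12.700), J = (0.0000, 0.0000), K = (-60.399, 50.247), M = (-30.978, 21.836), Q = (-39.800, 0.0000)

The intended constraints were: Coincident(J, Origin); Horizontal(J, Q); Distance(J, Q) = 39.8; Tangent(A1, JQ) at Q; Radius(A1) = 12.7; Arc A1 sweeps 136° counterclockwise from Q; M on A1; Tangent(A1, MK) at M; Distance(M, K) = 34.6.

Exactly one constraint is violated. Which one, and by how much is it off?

Distance(M, K) = 34.6 — off by 6.30.

J = (0.00, 0.00) ✓; J.y = 0.00, Q.y = 0.00 ✓; |JQ| = 39.80 ✓; ∠(HQ, QJ) = 90.00° ✓; |HQ| = 12.70 ✓; bearing(H→M) − bearing(H→Q) = 136.0° ✓; |HM| = 12.70 ✓; ∠(HM, MK) = 90.00° ✓; |MK| = 40.90 ✗.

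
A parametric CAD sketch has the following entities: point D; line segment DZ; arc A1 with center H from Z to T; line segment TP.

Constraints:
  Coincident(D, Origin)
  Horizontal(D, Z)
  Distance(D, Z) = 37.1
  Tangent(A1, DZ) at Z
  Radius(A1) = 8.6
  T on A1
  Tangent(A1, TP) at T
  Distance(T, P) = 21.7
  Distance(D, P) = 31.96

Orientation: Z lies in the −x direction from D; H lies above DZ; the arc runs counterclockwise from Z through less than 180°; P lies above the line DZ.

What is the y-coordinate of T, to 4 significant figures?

5.014

D is at the origin; DZ is horizontal with |DZ| = 37.1 and Z on the −x side, so Z = (-37.10, 0.000). A1 meets DZ tangentially, so HZ is at right angles to DZ, so H = Z + (0, 8.6) = (-37.10, 8.600). Since HT ⟂ TP (tangency), |HP| = √(8.6² + 21.7²) = 23.34 regardless of where T sits on A1. So P lies on both circle(D, 31.96) and circle(H, 23.34); the above-DZ intersection is P = (-20.24, 24.74). T is the foot of the tangent from P: T = (-29.28, 5.014).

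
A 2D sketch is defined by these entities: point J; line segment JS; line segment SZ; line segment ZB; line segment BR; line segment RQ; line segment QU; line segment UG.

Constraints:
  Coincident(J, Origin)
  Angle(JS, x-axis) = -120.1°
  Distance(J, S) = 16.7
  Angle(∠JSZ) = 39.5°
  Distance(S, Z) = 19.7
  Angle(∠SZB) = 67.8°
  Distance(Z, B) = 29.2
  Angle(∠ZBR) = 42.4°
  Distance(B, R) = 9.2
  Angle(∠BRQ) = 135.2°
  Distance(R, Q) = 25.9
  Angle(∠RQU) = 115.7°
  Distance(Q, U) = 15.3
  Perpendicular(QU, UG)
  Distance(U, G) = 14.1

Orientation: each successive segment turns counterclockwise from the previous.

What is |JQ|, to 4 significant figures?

16.13

J is at the origin; JS runs at -120.1° with length 16.7, so S = (-8.375, -14.45). ∠JSZ = 39.5° gives SZ at 20.40° from the x-axis; with |SZ| = 19.7, Z = (10.09, -7.581). ∠SZB = 67.8° gives ZB at 132.6° from the x-axis; with |ZB| = 29.2, B = (-9.676, 13.91). ∠ZBR = 42.4° gives BR at -89.80° from the x-axis; with |BR| = 9.2, R = (-9.643, 4.713). ∠BRQ = 135.2° gives RQ at -45.00° from the x-axis; with |RQ| = 25.9, Q = (8.671, -13.60). Then |JQ| = |Q − J| = 16.13.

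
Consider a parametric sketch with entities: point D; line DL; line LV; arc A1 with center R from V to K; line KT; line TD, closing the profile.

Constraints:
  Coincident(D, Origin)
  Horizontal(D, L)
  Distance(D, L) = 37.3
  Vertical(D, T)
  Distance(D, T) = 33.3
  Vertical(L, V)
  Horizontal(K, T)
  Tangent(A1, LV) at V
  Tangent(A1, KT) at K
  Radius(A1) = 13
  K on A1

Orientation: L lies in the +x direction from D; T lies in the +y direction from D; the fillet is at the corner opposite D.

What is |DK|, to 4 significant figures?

41.22

D is at the origin; DL is horizontal with |DL| = 37.3 and L on the +x side, so L = (37.30, 0.000). DT is vertical with |DT| = 33.3 and T on the +y side, so T = (0.000, 33.30). The virtual corner opposite D is at (37.30, 33.30). Tangency of A1 to LV means the radius RV is perpendicular to LV and the tangent condition forces RK to be normal to KT, with radius 13.0, so the center R sits 13.0 in from both sides at R = (24.30, 20.30). That places the tangent points at V = (37.30, 20.30) on LV and K = (24.30, 33.30) on KT. Then |DK| = |K − D| = 41.22.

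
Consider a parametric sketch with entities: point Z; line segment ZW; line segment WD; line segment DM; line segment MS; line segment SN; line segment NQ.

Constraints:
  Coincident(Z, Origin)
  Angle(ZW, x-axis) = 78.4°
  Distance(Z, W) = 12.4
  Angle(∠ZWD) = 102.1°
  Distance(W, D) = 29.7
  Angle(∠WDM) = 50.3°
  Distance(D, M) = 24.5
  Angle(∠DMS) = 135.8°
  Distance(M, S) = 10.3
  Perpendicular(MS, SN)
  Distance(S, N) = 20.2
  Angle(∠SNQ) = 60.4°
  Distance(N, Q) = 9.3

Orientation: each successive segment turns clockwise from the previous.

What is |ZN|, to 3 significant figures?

13.0

Z is at the origin; ZW runs at 78.4° with length 12.4, so W = (2.49, 12.1). ∠ZWD = 102.1° gives WD at 0.500° from the x-axis; with |WD| = 29.7, D = (32.2, 12.4). ∠WDM = 50.3° gives DM at -129° from the x-axis; with |DM| = 24.5, M = (16.7, -6.58). ∠DMS = 135.8° gives MS at -173° from the x-axis; with |MS| = 10.3, S = (6.48, -7.76). MS ⟂ SN, so SN runs at 96.6°; with |SN| = 20.2, N = (4.15, 12.3). Then |ZN| = |N − Z| = 13.0.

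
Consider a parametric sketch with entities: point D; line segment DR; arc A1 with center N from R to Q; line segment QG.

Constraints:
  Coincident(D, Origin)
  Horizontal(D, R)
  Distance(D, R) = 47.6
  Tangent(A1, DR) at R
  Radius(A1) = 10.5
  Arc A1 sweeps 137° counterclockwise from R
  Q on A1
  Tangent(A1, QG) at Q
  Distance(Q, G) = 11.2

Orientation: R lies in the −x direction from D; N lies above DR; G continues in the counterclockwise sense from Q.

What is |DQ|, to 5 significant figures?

44.337

Since A1 is tangent to DR there, NR ⟂ DR, so N = R + (0, 10.5) = (-47.600, 10.500). On A1, R sits at bearing -90° from N; a 137° counterclockwise sweep puts Q at bearing 47°, so Q = N + 10.5·(cos 47°, sin 47°) = (-40.439, 18.179). Then |DQ| = |Q − D| = 44.337.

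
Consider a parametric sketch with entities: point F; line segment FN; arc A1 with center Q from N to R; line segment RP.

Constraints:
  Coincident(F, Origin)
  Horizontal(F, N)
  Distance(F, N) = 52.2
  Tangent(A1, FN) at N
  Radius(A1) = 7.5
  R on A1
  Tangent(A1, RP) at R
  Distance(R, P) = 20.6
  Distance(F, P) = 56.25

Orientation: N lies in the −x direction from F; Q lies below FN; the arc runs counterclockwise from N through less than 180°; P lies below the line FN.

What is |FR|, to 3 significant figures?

59.7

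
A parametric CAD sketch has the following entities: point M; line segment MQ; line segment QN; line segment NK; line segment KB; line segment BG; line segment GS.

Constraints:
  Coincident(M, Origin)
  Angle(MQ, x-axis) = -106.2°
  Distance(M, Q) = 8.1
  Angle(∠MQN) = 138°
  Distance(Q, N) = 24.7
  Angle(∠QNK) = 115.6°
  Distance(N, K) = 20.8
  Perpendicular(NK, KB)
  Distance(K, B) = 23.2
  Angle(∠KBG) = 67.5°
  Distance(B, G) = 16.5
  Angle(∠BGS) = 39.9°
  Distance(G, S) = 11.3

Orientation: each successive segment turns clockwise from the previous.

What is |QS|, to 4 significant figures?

28.40

M is at the origin; MQ runs at -106.2° with length 8.1, so Q = (-2.260, -7.778). ∠MQN = 138.0° gives QN at -148.2° from the x-axis; with |QN| = 24.7, N = (-23.25, -20.79). ∠QNK = 115.6° gives NK at 147.4° from the x-axis; with |NK| = 20.8, K = (-40.78, -9.588). The perpendicularity gives KB at right angles to NK, so KB runs at 57.40°; with |KB| = 23.2, B = (-28.28, 9.957). ∠KBG = 67.5° gives BG at -55.10° from the x-axis; with |BG| = 16.5, G = (-18.84, -3.575). ∠BGS = 39.9° gives GS at 164.8° from the x-axis; with |GS| = 11.3, S = (-29.74, -0.6126). Then |QS| = |S − Q| = 28.40.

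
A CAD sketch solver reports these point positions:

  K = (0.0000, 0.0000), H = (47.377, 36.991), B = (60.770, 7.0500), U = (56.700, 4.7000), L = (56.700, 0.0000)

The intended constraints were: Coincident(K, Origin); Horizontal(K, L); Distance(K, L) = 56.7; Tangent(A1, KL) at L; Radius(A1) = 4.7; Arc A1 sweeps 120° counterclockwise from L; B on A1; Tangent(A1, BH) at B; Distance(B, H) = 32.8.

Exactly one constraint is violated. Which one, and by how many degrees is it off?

Tangent(A1, BH) at B — off by 5.90°.

K = (0.00, 0.00) ✓; K.y = 0.00, L.y = 0.00 ✓; |KL| = 56.70 ✓; ∠(UL, LK) = 90.00° ✓; |UL| = 4.700 ✓; bearing(U→B) − bearing(U→L) = 120.0° ✓; |UB| = 4.700 ✓; ∠(UB, BH) = 95.90° ✗; |BH| = 32.80 ✓.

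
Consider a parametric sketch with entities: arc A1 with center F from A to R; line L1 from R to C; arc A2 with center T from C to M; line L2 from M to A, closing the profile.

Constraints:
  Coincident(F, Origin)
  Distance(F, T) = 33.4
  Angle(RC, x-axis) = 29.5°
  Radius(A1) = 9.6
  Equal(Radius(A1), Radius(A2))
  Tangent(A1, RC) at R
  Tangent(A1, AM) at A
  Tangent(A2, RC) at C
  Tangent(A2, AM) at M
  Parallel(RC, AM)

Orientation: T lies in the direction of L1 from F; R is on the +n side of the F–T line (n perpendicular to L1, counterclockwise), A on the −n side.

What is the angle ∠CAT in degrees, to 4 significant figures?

13.86°

The slot axis is L1's direction at 29.5°, so u = (cos 29.5°, sin 29.5°) = (0.8704, 0.4924) and n = (−sin 29.5°, cos 29.5°) = (-0.4924, 0.8704). F is at the origin and T lies 33.4 along u from F, so T = 33.4·u = (29.07, 16.45). Tangency of A1 to both parallel lines with radius 9.6 puts R and A at F ± 9.6·n: R = (-4.727, 8.355), A = (4.727, -8.355). Equal radii place C and M the same way about T: C = T + 9.6·n = (24.34, 24.80), M = T − 9.6·n = (33.80, 8.092). Then cos ∠CAT = AC·AT / (|AC||AT|), giving 13.86°.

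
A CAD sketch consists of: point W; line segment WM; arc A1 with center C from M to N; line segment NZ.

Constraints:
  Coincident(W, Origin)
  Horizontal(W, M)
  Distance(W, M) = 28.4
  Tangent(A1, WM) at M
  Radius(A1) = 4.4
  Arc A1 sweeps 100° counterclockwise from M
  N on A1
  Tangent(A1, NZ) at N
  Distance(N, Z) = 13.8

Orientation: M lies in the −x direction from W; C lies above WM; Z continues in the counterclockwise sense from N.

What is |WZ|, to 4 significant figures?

32.43

W is at the origin; W and M share the same y with |WM| = 28.4 and M on the −x side, so M = (-28.40, 0.000). Tangency of A1 to WM means the radius CM is perpendicular to WM, so C = M + (0, 4.4) = (-28.40, 4.400). On A1, M sits at bearing -90° from C; a 100° counterclockwise sweep puts N at bearing 10°, so N = C + 4.4·(cos 10°, sin 10°) = (-24.07, 5.164). Since A1 is tangent to NZ there, CN ⟂ NZ, so NZ runs along (−sin 10°, cos 10°); with |NZ| = 13.8, Z = (-26.46, 18.75). Then |WZ| = |Z − W| = 32.43.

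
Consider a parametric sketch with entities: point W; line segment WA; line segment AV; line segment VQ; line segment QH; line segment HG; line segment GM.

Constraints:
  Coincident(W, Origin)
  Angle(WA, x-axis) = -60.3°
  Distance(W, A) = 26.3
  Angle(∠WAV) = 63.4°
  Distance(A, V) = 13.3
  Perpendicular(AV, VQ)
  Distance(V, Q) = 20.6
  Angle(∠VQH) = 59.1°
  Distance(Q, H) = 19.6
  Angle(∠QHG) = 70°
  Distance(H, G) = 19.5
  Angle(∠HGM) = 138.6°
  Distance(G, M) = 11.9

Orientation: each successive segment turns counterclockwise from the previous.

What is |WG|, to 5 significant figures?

25.280

W is at the origin; WA runs at -60.3° with length 26.3, so A = (13.031, -22.845). ∠WAV = 63.4° gives AV at 56.300° from the x-axis; with |AV| = 13.3, V = (20.410, -11.780). The perpendicularity gives VQ at right angles to AV, so VQ runs at 146.30°; with |VQ| = 20.6, Q = (3.2717, -0.35022). ∠VQH = 59.1° gives QH at -92.800° from the x-axis; with |QH| = 19.6, H = (2.3143, -19.927). ∠QHG = 70.0° gives HG at 17.200° from the x-axis; with |HG| = 19.5, G = (20.942, -14.161). Then |WG| = |G − W| = 25.280.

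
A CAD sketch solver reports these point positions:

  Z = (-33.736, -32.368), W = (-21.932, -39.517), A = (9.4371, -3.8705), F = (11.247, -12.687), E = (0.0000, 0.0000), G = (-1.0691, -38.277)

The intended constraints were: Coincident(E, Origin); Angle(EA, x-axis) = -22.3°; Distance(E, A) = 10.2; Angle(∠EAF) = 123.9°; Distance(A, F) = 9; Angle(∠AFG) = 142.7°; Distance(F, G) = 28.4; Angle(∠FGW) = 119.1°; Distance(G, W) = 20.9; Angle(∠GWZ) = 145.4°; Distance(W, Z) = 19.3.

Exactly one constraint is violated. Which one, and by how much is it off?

Distance(W, Z) = 19.3 — off by 5.50.

E = (0.00, 0.00) ✓; EA at -22.30° ✓; |EA| = 10.20 ✓; ∠EAF = 123.9° ✓; |AF| = 9.000 ✓; ∠AFG = 142.7° ✓; |FG| = 28.40 ✓; ∠FGW = 119.1° ✓; |GW| = 20.90 ✓; ∠GWZ = 145.4° ✓; |WZ| = 13.80 ✗.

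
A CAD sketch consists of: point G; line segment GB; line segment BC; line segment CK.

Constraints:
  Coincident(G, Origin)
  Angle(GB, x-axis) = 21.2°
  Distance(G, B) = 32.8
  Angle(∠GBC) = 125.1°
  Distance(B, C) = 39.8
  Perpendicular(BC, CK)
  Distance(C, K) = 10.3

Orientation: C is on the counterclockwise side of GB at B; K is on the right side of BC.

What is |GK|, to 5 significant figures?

69.427

G is at the origin; GB runs at 21.2° with length 32.8, so B = 32.8·(cos 21.2°, sin 21.2°) = (30.580, 11.861). ∠GBC = 125.1°, so BC runs at 21.2° + (180° − 125.1°) = 76.100° from the x-axis; with |BC| = 39.8, C = B + 39.8·(cos 76.100°, sin 76.100°) = (40.141, 50.496). The perpendicularity gives CK at right angles to BC; with |CK| = 10.3 on the right of BC, K = C + 10.3·(0.97072, -0.24023) = (50.140, 48.021). Then |GK| = |K − G| = 69.427.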